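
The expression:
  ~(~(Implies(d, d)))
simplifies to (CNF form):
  True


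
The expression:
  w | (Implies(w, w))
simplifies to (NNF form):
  True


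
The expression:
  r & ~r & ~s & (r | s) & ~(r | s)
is never true.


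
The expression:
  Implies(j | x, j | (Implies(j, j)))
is always true.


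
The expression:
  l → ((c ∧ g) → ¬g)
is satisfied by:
  {l: False, c: False, g: False}
  {g: True, l: False, c: False}
  {c: True, l: False, g: False}
  {g: True, c: True, l: False}
  {l: True, g: False, c: False}
  {g: True, l: True, c: False}
  {c: True, l: True, g: False}


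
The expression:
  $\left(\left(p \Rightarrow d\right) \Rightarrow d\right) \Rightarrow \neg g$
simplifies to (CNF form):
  $\left(\neg d \vee \neg g\right) \wedge \left(\neg g \vee \neg p\right)$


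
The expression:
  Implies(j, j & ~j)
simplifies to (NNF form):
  ~j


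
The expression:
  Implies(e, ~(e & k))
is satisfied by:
  {k: False, e: False}
  {e: True, k: False}
  {k: True, e: False}


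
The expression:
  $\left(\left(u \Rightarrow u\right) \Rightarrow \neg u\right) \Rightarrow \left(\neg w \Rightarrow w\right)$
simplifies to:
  $u \vee w$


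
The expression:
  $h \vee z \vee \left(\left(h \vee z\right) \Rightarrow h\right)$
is always true.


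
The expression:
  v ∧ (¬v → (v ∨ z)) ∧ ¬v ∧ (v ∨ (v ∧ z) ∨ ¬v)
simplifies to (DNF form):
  False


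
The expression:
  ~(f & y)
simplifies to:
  ~f | ~y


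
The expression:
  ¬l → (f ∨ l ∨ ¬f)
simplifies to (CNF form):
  True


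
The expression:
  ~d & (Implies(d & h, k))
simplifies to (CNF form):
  ~d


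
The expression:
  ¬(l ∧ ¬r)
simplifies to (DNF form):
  r ∨ ¬l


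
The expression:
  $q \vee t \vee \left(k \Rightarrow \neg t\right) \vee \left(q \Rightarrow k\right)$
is always true.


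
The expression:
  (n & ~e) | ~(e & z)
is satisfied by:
  {e: False, z: False}
  {z: True, e: False}
  {e: True, z: False}


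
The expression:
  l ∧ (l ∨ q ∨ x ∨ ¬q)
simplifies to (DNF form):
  l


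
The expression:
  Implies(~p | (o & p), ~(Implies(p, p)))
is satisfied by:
  {p: True, o: False}


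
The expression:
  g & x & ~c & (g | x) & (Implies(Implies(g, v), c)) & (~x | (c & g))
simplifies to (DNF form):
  False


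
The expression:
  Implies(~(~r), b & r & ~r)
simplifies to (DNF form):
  ~r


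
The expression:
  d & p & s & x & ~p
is never true.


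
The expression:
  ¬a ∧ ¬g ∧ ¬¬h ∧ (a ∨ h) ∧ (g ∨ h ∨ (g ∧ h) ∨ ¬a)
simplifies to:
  h ∧ ¬a ∧ ¬g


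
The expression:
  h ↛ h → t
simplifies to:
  True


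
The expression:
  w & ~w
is never true.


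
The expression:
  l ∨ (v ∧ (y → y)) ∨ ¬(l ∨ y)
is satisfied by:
  {v: True, l: True, y: False}
  {v: True, l: False, y: False}
  {l: True, v: False, y: False}
  {v: False, l: False, y: False}
  {v: True, y: True, l: True}
  {v: True, y: True, l: False}
  {y: True, l: True, v: False}


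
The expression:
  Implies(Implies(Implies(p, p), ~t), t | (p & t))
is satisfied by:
  {t: True}


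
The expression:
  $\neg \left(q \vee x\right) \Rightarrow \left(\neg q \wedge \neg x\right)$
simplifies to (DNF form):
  $\text{True}$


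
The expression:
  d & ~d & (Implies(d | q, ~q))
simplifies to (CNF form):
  False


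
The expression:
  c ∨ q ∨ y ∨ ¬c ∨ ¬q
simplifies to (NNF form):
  True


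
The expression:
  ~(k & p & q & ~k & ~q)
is always true.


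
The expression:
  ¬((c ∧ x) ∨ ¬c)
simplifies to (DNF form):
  c ∧ ¬x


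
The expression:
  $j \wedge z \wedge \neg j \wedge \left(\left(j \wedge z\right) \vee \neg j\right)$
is never true.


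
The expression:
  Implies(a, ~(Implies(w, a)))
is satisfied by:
  {a: False}


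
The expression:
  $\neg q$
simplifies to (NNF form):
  $\neg q$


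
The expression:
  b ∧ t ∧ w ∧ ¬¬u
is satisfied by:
  {t: True, w: True, b: True, u: True}


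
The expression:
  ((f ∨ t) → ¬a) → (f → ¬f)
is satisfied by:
  {a: True, f: False}
  {f: False, a: False}
  {f: True, a: True}


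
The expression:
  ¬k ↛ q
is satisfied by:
  {q: True, k: False}
  {k: False, q: False}
  {k: True, q: True}


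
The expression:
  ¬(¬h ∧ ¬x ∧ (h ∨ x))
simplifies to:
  True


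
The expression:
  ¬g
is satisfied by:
  {g: False}


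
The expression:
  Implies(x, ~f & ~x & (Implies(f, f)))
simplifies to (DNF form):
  ~x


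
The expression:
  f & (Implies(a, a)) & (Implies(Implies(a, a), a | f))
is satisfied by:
  {f: True}


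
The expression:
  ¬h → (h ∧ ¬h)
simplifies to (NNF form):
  h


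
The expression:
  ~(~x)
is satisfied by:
  {x: True}


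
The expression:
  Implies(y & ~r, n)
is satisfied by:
  {r: True, n: True, y: False}
  {r: True, y: False, n: False}
  {n: True, y: False, r: False}
  {n: False, y: False, r: False}
  {r: True, n: True, y: True}
  {r: True, y: True, n: False}
  {n: True, y: True, r: False}


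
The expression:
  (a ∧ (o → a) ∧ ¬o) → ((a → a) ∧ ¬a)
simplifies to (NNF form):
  o ∨ ¬a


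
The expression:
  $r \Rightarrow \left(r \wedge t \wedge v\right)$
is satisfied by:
  {t: True, v: True, r: False}
  {t: True, v: False, r: False}
  {v: True, t: False, r: False}
  {t: False, v: False, r: False}
  {r: True, t: True, v: True}


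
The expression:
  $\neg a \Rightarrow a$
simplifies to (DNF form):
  $a$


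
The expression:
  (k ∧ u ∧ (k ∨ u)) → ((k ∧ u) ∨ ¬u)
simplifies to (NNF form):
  True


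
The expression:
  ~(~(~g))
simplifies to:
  ~g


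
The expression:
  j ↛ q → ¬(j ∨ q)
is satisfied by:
  {q: True, j: False}
  {j: False, q: False}
  {j: True, q: True}


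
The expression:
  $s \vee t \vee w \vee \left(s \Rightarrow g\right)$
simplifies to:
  $\text{True}$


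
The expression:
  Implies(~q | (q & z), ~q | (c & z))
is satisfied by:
  {c: True, q: False, z: False}
  {q: False, z: False, c: False}
  {c: True, z: True, q: False}
  {z: True, q: False, c: False}
  {c: True, q: True, z: False}
  {q: True, c: False, z: False}
  {c: True, z: True, q: True}


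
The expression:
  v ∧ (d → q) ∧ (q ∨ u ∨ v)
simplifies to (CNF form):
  v ∧ (q ∨ ¬d)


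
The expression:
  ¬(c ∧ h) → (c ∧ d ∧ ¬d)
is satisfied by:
  {h: True, c: True}


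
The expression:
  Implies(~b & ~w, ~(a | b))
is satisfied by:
  {b: True, w: True, a: False}
  {b: True, w: False, a: False}
  {w: True, b: False, a: False}
  {b: False, w: False, a: False}
  {b: True, a: True, w: True}
  {b: True, a: True, w: False}
  {a: True, w: True, b: False}


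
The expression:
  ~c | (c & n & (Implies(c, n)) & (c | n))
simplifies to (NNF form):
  n | ~c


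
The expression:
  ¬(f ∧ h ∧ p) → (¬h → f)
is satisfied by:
  {h: True, f: True}
  {h: True, f: False}
  {f: True, h: False}


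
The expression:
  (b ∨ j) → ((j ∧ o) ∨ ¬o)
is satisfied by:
  {j: True, o: False, b: False}
  {j: False, o: False, b: False}
  {b: True, j: True, o: False}
  {b: True, j: False, o: False}
  {o: True, j: True, b: False}
  {o: True, j: False, b: False}
  {o: True, b: True, j: True}


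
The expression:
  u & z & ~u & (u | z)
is never true.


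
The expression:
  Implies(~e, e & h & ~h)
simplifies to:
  e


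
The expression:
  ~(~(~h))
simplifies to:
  ~h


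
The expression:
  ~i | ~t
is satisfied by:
  {t: False, i: False}
  {i: True, t: False}
  {t: True, i: False}


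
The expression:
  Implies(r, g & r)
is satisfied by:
  {g: True, r: False}
  {r: False, g: False}
  {r: True, g: True}


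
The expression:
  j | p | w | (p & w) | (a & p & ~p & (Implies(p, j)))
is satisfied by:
  {p: True, w: True, j: True}
  {p: True, w: True, j: False}
  {p: True, j: True, w: False}
  {p: True, j: False, w: False}
  {w: True, j: True, p: False}
  {w: True, j: False, p: False}
  {j: True, w: False, p: False}


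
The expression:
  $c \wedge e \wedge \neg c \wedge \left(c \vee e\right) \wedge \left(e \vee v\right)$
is never true.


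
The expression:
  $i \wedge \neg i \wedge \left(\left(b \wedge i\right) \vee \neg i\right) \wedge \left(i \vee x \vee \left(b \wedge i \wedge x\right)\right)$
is never true.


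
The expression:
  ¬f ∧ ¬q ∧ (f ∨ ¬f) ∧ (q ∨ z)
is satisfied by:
  {z: True, q: False, f: False}


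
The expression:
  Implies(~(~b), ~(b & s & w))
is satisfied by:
  {s: False, b: False, w: False}
  {w: True, s: False, b: False}
  {b: True, s: False, w: False}
  {w: True, b: True, s: False}
  {s: True, w: False, b: False}
  {w: True, s: True, b: False}
  {b: True, s: True, w: False}


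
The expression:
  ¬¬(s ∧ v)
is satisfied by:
  {s: True, v: True}


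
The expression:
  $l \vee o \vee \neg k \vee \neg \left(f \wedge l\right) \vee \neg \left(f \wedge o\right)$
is always true.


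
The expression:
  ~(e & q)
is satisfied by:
  {e: False, q: False}
  {q: True, e: False}
  {e: True, q: False}


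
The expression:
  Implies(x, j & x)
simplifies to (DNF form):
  j | ~x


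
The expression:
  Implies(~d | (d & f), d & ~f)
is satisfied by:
  {d: True, f: False}


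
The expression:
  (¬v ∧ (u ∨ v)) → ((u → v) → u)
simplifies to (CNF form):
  True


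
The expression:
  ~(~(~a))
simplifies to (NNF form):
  ~a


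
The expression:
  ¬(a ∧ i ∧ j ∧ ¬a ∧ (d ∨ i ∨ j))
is always true.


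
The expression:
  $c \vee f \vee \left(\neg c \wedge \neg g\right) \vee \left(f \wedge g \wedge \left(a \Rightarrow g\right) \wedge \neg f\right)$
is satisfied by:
  {c: True, f: True, g: False}
  {c: True, f: False, g: False}
  {f: True, c: False, g: False}
  {c: False, f: False, g: False}
  {g: True, c: True, f: True}
  {g: True, c: True, f: False}
  {g: True, f: True, c: False}


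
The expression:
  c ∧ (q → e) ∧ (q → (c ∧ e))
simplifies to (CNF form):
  c ∧ (e ∨ ¬q)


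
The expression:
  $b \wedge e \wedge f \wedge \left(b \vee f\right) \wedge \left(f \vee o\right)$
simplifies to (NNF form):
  $b \wedge e \wedge f$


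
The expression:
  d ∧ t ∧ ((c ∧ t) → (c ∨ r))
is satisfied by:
  {t: True, d: True}


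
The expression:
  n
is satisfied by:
  {n: True}


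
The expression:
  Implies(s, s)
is always true.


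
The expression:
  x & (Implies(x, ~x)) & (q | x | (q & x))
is never true.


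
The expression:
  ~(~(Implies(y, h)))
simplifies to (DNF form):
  h | ~y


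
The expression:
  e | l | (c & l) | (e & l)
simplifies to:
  e | l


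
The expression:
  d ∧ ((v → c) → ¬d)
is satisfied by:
  {d: True, v: True, c: False}


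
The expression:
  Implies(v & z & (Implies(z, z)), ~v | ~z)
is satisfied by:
  {v: False, z: False}
  {z: True, v: False}
  {v: True, z: False}


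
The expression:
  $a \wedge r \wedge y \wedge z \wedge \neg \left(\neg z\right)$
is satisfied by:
  {r: True, z: True, a: True, y: True}


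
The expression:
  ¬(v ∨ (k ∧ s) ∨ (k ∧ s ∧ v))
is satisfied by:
  {v: False, s: False, k: False}
  {k: True, v: False, s: False}
  {s: True, v: False, k: False}


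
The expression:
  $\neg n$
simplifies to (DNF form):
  $\neg n$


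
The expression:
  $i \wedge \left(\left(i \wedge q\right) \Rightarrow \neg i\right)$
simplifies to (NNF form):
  $i \wedge \neg q$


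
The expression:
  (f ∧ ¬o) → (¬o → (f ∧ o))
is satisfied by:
  {o: True, f: False}
  {f: False, o: False}
  {f: True, o: True}


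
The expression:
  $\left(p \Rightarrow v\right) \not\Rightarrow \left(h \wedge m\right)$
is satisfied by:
  {v: True, p: False, m: False, h: False}
  {v: False, p: False, m: False, h: False}
  {h: True, v: True, p: False, m: False}
  {h: True, v: False, p: False, m: False}
  {m: True, v: True, p: False, h: False}
  {m: True, v: False, p: False, h: False}
  {p: True, v: True, h: False, m: False}
  {h: True, p: True, v: True, m: False}
  {m: True, p: True, v: True, h: False}


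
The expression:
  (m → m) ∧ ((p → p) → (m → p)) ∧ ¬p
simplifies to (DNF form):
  ¬m ∧ ¬p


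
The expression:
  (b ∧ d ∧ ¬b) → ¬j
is always true.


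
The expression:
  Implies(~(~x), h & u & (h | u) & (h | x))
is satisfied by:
  {u: True, h: True, x: False}
  {u: True, h: False, x: False}
  {h: True, u: False, x: False}
  {u: False, h: False, x: False}
  {x: True, u: True, h: True}


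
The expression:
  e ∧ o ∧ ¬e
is never true.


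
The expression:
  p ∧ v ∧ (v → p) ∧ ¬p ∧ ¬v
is never true.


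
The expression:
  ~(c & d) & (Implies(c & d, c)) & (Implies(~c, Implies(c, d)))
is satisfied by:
  {c: False, d: False}
  {d: True, c: False}
  {c: True, d: False}


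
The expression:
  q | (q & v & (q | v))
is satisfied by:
  {q: True}


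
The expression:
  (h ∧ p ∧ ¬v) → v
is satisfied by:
  {v: True, p: False, h: False}
  {p: False, h: False, v: False}
  {h: True, v: True, p: False}
  {h: True, p: False, v: False}
  {v: True, p: True, h: False}
  {p: True, v: False, h: False}
  {h: True, p: True, v: True}


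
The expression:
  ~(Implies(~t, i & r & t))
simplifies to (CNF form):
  ~t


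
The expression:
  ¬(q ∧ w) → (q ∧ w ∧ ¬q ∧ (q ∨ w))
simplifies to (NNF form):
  q ∧ w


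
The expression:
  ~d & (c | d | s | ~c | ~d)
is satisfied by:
  {d: False}


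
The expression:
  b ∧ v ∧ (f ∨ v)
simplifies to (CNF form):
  b ∧ v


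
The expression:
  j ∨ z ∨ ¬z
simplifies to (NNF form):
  True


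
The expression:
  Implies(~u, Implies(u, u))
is always true.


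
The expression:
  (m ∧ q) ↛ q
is never true.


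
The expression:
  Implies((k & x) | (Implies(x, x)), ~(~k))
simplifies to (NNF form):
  k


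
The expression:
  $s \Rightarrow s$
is always true.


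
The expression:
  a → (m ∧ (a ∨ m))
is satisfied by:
  {m: True, a: False}
  {a: False, m: False}
  {a: True, m: True}


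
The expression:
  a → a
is always true.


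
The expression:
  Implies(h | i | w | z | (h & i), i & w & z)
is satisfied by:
  {z: True, w: True, i: True, h: False}
  {z: True, w: True, i: True, h: True}
  {h: False, i: False, z: False, w: False}


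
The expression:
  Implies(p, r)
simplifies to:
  r | ~p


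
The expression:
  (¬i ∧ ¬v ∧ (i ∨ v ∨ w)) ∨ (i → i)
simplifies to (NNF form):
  True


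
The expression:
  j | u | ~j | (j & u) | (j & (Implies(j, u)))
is always true.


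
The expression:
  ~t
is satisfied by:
  {t: False}


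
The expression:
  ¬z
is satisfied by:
  {z: False}


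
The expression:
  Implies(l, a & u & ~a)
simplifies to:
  ~l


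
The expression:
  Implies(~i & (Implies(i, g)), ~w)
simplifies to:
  i | ~w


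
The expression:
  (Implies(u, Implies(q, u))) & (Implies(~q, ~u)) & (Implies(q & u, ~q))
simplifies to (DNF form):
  ~u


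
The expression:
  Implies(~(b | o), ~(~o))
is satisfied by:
  {b: True, o: True}
  {b: True, o: False}
  {o: True, b: False}


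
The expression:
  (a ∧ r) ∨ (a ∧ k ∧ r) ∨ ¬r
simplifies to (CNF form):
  a ∨ ¬r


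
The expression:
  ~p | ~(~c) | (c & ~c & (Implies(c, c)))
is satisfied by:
  {c: True, p: False}
  {p: False, c: False}
  {p: True, c: True}


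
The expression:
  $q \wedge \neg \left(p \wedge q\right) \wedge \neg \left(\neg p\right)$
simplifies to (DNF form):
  $\text{False}$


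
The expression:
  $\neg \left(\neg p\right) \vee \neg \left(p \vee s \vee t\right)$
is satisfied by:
  {p: True, s: False, t: False}
  {t: True, p: True, s: False}
  {p: True, s: True, t: False}
  {t: True, p: True, s: True}
  {t: False, s: False, p: False}


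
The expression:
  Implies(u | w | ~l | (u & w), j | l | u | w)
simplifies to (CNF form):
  j | l | u | w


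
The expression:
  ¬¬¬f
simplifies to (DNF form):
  ¬f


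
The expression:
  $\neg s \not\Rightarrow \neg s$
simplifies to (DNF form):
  $\text{False}$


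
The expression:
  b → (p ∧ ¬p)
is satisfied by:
  {b: False}


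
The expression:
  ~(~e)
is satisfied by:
  {e: True}


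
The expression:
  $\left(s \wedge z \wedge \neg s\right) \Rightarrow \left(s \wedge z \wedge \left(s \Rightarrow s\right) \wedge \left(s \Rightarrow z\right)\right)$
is always true.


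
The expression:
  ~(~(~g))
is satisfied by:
  {g: False}


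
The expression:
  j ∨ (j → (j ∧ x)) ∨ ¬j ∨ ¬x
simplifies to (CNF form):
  True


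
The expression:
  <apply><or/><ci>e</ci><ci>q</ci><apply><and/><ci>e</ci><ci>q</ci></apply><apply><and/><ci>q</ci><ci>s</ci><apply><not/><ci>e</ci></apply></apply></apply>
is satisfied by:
  {q: True, e: True}
  {q: True, e: False}
  {e: True, q: False}


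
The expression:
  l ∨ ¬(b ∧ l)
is always true.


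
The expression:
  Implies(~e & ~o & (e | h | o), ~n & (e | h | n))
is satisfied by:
  {o: True, e: True, h: False, n: False}
  {o: True, h: False, e: False, n: False}
  {e: True, o: False, h: False, n: False}
  {o: False, h: False, e: False, n: False}
  {n: True, o: True, e: True, h: False}
  {n: True, o: True, h: False, e: False}
  {n: True, e: True, o: False, h: False}
  {n: True, o: False, h: False, e: False}
  {o: True, h: True, e: True, n: False}
  {o: True, h: True, n: False, e: False}
  {h: True, e: True, n: False, o: False}
  {h: True, n: False, e: False, o: False}
  {o: True, h: True, n: True, e: True}
  {o: True, h: True, n: True, e: False}
  {h: True, n: True, e: True, o: False}


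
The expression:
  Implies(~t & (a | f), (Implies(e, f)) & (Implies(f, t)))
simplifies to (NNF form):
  t | (~a & ~f) | (~e & ~f)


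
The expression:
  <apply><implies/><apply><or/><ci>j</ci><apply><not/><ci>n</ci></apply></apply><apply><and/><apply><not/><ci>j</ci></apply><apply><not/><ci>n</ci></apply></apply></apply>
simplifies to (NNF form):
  <apply><not/><ci>j</ci></apply>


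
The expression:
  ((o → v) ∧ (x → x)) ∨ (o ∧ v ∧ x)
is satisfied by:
  {v: True, o: False}
  {o: False, v: False}
  {o: True, v: True}


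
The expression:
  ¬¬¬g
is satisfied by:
  {g: False}


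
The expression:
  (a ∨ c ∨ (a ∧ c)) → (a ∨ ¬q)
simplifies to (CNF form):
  a ∨ ¬c ∨ ¬q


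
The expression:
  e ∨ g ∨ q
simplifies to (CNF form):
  e ∨ g ∨ q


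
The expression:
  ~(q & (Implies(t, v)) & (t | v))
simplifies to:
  ~q | ~v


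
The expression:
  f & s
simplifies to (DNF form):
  f & s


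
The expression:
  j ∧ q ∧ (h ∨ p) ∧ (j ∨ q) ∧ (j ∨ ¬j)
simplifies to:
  j ∧ q ∧ (h ∨ p)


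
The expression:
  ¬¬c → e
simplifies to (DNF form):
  e ∨ ¬c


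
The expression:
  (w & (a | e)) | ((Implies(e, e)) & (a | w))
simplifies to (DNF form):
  a | w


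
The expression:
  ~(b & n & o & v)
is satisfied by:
  {v: False, o: False, n: False, b: False}
  {b: True, v: False, o: False, n: False}
  {n: True, v: False, o: False, b: False}
  {b: True, n: True, v: False, o: False}
  {o: True, b: False, v: False, n: False}
  {b: True, o: True, v: False, n: False}
  {n: True, o: True, b: False, v: False}
  {b: True, n: True, o: True, v: False}
  {v: True, n: False, o: False, b: False}
  {b: True, v: True, n: False, o: False}
  {n: True, v: True, b: False, o: False}
  {b: True, n: True, v: True, o: False}
  {o: True, v: True, n: False, b: False}
  {b: True, o: True, v: True, n: False}
  {n: True, o: True, v: True, b: False}


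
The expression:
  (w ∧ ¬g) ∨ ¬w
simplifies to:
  ¬g ∨ ¬w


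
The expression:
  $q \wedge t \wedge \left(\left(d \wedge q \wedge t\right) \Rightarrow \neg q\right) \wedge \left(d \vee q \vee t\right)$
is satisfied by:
  {t: True, q: True, d: False}


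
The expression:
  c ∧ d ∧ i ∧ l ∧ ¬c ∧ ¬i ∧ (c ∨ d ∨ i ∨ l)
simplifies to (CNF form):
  False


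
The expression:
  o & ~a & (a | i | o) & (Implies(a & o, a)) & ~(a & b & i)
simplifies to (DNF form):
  o & ~a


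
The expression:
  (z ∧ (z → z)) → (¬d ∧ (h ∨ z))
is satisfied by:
  {z: False, d: False}
  {d: True, z: False}
  {z: True, d: False}


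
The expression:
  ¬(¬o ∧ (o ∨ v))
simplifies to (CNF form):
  o ∨ ¬v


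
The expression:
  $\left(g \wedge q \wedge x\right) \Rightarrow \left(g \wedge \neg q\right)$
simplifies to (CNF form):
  $\neg g \vee \neg q \vee \neg x$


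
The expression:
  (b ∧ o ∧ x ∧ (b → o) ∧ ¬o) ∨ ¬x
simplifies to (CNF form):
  ¬x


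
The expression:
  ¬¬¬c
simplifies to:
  ¬c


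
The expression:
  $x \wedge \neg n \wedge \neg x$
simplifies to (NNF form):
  $\text{False}$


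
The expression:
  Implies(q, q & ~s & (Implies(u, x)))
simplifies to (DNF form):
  ~q | (x & ~s) | (~s & ~u)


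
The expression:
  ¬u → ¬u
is always true.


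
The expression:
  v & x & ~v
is never true.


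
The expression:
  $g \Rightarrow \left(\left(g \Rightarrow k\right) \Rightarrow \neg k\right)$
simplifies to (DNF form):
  $\neg g \vee \neg k$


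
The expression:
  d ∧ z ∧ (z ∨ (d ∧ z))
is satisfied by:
  {z: True, d: True}


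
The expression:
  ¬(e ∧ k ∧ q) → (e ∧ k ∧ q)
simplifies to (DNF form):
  e ∧ k ∧ q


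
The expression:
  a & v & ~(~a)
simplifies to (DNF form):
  a & v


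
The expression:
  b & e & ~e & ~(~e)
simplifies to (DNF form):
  False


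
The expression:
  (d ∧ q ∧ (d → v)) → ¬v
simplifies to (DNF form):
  ¬d ∨ ¬q ∨ ¬v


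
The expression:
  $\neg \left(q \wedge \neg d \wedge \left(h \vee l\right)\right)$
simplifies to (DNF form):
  $d \vee \left(\neg h \wedge \neg l\right) \vee \neg q$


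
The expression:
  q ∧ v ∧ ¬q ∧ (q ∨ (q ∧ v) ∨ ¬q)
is never true.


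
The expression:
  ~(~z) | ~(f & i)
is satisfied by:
  {z: True, i: False, f: False}
  {z: False, i: False, f: False}
  {f: True, z: True, i: False}
  {f: True, z: False, i: False}
  {i: True, z: True, f: False}
  {i: True, z: False, f: False}
  {i: True, f: True, z: True}


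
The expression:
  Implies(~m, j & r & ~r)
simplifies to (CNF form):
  m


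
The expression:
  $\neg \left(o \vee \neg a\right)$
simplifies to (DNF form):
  $a \wedge \neg o$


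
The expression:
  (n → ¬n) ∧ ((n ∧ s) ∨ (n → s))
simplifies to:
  ¬n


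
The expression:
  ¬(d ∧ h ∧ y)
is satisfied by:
  {h: False, d: False, y: False}
  {y: True, h: False, d: False}
  {d: True, h: False, y: False}
  {y: True, d: True, h: False}
  {h: True, y: False, d: False}
  {y: True, h: True, d: False}
  {d: True, h: True, y: False}


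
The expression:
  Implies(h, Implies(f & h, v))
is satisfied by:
  {v: True, h: False, f: False}
  {h: False, f: False, v: False}
  {f: True, v: True, h: False}
  {f: True, h: False, v: False}
  {v: True, h: True, f: False}
  {h: True, v: False, f: False}
  {f: True, h: True, v: True}


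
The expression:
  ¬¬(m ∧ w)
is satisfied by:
  {m: True, w: True}


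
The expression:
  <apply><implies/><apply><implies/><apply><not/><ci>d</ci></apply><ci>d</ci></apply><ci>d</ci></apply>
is always true.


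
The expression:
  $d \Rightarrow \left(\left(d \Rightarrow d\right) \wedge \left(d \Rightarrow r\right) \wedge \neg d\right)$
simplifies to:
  $\neg d$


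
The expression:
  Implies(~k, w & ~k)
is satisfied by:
  {k: True, w: True}
  {k: True, w: False}
  {w: True, k: False}


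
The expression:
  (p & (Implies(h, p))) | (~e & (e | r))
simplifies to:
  p | (r & ~e)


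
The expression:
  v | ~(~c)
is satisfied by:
  {c: True, v: True}
  {c: True, v: False}
  {v: True, c: False}


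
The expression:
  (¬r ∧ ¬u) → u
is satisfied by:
  {r: True, u: True}
  {r: True, u: False}
  {u: True, r: False}


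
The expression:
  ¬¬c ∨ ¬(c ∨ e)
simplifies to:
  c ∨ ¬e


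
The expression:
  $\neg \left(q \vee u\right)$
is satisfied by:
  {q: False, u: False}


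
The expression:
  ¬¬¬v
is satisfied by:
  {v: False}


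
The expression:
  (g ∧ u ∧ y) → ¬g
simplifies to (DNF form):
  ¬g ∨ ¬u ∨ ¬y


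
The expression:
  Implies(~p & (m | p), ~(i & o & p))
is always true.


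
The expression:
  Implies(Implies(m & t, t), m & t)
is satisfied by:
  {t: True, m: True}


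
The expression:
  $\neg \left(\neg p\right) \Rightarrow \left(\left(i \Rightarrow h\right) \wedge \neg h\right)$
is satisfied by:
  {h: False, p: False, i: False}
  {i: True, h: False, p: False}
  {h: True, i: False, p: False}
  {i: True, h: True, p: False}
  {p: True, i: False, h: False}


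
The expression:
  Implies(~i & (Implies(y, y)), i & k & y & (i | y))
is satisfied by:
  {i: True}


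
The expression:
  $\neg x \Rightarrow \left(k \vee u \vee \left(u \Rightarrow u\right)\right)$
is always true.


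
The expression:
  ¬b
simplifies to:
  ¬b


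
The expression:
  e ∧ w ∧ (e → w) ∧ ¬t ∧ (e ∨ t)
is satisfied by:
  {e: True, w: True, t: False}


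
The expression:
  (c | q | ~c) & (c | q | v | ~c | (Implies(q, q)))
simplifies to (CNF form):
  True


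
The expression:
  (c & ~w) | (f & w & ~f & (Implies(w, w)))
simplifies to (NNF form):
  c & ~w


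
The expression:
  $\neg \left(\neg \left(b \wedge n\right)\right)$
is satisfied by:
  {b: True, n: True}


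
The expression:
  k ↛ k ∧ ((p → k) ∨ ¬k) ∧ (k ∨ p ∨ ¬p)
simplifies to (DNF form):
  False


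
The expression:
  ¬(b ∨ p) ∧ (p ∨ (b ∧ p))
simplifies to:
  False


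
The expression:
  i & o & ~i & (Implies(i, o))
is never true.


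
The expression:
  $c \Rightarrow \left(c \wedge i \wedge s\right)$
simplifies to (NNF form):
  $\left(i \wedge s\right) \vee \neg c$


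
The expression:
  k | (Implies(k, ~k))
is always true.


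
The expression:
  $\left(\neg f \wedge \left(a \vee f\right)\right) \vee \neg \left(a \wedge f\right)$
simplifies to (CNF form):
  $\neg a \vee \neg f$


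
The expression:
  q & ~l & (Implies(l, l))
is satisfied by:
  {q: True, l: False}


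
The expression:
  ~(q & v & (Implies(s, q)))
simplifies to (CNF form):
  ~q | ~v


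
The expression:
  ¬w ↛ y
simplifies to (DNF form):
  ¬w ∧ ¬y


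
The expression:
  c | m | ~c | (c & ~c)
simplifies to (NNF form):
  True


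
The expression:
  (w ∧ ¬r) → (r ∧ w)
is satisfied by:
  {r: True, w: False}
  {w: False, r: False}
  {w: True, r: True}


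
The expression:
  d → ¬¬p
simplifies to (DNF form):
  p ∨ ¬d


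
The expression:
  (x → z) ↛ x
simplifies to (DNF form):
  ¬x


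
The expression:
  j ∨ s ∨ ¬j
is always true.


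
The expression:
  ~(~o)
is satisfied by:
  {o: True}


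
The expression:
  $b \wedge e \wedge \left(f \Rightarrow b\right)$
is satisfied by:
  {e: True, b: True}


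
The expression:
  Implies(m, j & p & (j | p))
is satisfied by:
  {p: True, j: True, m: False}
  {p: True, j: False, m: False}
  {j: True, p: False, m: False}
  {p: False, j: False, m: False}
  {p: True, m: True, j: True}


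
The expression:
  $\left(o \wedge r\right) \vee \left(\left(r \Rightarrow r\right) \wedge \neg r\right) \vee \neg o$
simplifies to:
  $\text{True}$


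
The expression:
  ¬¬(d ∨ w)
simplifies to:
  d ∨ w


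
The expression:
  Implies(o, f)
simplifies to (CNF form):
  f | ~o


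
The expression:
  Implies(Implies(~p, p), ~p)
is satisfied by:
  {p: False}


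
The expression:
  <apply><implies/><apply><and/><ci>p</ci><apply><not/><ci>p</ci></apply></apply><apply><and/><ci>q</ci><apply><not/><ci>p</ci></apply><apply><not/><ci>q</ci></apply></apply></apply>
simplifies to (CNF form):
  <true/>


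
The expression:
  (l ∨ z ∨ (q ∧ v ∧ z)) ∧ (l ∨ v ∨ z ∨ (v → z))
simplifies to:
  l ∨ z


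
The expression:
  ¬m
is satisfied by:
  {m: False}


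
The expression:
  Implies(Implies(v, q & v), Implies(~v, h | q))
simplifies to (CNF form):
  h | q | v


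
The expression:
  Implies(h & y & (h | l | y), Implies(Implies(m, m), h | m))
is always true.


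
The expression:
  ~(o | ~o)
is never true.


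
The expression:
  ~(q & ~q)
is always true.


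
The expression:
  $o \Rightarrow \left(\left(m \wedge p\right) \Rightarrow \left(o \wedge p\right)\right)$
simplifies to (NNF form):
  $\text{True}$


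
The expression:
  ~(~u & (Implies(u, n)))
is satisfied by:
  {u: True}


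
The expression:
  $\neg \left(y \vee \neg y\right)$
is never true.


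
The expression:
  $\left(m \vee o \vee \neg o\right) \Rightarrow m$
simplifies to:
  $m$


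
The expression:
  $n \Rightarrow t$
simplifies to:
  $t \vee \neg n$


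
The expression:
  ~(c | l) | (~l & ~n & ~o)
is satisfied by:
  {n: False, l: False, c: False, o: False}
  {o: True, n: False, l: False, c: False}
  {n: True, o: False, l: False, c: False}
  {o: True, n: True, l: False, c: False}
  {c: True, o: False, n: False, l: False}


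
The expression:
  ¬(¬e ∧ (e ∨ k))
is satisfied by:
  {e: True, k: False}
  {k: False, e: False}
  {k: True, e: True}


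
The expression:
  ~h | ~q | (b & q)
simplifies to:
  b | ~h | ~q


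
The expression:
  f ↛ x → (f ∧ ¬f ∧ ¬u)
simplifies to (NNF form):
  x ∨ ¬f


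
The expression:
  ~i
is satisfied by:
  {i: False}


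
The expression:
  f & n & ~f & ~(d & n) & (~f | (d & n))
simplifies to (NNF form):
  False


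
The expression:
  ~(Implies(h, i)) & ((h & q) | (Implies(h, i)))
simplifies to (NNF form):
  h & q & ~i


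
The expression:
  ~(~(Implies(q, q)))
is always true.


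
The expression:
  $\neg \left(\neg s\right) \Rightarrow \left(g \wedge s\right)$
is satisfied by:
  {g: True, s: False}
  {s: False, g: False}
  {s: True, g: True}


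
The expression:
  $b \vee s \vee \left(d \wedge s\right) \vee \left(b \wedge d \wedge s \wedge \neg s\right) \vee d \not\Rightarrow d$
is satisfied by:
  {b: True, s: True}
  {b: True, s: False}
  {s: True, b: False}


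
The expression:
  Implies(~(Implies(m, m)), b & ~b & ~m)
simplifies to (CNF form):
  True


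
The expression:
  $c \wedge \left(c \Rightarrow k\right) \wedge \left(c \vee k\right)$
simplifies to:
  $c \wedge k$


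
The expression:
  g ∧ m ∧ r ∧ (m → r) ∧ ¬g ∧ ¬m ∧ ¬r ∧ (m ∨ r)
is never true.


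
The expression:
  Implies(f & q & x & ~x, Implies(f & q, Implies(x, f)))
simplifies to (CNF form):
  True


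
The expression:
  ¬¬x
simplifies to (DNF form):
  x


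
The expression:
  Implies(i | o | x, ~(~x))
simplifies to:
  x | (~i & ~o)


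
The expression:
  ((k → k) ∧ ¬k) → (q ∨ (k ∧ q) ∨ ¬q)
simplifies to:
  True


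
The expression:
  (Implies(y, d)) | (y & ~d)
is always true.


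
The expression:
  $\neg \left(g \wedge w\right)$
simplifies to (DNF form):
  $\neg g \vee \neg w$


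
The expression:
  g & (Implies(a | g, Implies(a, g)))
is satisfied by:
  {g: True}


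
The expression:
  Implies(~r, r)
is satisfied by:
  {r: True}


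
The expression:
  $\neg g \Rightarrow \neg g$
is always true.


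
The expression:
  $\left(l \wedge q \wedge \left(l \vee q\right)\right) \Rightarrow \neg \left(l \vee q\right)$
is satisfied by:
  {l: False, q: False}
  {q: True, l: False}
  {l: True, q: False}


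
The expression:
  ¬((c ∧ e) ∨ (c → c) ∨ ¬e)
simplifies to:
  False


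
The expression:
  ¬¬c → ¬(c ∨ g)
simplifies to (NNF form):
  ¬c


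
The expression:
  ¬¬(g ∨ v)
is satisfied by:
  {v: True, g: True}
  {v: True, g: False}
  {g: True, v: False}


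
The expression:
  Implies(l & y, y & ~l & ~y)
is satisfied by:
  {l: False, y: False}
  {y: True, l: False}
  {l: True, y: False}


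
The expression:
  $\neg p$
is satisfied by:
  {p: False}


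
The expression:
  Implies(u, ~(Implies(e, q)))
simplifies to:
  ~u | (e & ~q)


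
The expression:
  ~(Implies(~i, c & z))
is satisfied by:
  {i: False, c: False, z: False}
  {z: True, i: False, c: False}
  {c: True, i: False, z: False}


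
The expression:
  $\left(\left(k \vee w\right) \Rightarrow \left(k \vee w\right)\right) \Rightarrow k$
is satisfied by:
  {k: True}


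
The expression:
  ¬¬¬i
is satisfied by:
  {i: False}


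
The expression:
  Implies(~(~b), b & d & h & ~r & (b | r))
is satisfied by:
  {d: True, h: True, r: False, b: False}
  {d: True, h: False, r: False, b: False}
  {h: True, d: False, r: False, b: False}
  {d: False, h: False, r: False, b: False}
  {d: True, r: True, h: True, b: False}
  {d: True, r: True, h: False, b: False}
  {r: True, h: True, d: False, b: False}
  {r: True, h: False, d: False, b: False}
  {b: True, d: True, r: False, h: True}


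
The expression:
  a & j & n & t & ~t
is never true.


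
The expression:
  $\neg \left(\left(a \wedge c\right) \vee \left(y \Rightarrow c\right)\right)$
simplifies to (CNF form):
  $y \wedge \neg c$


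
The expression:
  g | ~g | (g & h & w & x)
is always true.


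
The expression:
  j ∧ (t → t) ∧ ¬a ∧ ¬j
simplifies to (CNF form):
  False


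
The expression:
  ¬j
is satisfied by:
  {j: False}


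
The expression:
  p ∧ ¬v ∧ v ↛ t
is never true.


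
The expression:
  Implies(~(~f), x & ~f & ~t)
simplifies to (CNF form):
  ~f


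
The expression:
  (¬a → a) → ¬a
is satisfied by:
  {a: False}


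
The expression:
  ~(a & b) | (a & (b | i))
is always true.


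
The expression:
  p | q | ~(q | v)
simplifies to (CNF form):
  p | q | ~v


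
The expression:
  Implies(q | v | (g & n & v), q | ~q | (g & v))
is always true.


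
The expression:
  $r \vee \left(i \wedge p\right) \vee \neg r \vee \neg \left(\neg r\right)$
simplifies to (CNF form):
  $\text{True}$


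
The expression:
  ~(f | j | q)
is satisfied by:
  {q: False, f: False, j: False}


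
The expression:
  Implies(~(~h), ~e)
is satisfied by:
  {h: False, e: False}
  {e: True, h: False}
  {h: True, e: False}


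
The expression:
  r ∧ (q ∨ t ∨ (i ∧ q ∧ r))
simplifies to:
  r ∧ (q ∨ t)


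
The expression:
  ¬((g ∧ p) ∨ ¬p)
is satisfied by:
  {p: True, g: False}


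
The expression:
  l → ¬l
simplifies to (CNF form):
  ¬l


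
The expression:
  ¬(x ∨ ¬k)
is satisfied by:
  {k: True, x: False}


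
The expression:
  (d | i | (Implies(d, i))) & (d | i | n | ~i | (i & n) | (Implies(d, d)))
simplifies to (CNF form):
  True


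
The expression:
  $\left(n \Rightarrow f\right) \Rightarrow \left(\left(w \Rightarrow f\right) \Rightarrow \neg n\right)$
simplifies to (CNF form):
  $\neg f \vee \neg n$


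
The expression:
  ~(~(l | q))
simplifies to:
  l | q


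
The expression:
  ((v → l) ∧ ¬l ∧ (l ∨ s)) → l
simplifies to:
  l ∨ v ∨ ¬s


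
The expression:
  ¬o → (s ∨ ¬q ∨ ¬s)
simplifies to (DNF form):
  True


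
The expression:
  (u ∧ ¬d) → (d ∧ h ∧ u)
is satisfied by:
  {d: True, u: False}
  {u: False, d: False}
  {u: True, d: True}


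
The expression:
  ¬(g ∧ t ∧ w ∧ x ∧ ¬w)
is always true.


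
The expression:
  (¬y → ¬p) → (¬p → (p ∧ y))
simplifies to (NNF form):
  p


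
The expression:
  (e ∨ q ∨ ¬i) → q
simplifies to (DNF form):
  q ∨ (i ∧ ¬e)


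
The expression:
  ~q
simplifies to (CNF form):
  ~q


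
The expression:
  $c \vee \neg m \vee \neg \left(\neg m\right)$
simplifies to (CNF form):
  $\text{True}$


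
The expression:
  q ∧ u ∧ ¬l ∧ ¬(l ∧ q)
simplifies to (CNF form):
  q ∧ u ∧ ¬l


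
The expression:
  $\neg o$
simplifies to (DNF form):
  $\neg o$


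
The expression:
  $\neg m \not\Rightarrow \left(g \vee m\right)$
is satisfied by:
  {g: False, m: False}


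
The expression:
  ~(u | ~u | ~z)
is never true.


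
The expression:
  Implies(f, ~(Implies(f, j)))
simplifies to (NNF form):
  ~f | ~j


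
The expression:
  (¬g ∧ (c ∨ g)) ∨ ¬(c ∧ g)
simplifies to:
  ¬c ∨ ¬g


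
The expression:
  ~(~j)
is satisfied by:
  {j: True}


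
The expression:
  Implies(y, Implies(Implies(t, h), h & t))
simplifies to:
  t | ~y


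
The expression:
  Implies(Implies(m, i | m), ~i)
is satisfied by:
  {i: False}


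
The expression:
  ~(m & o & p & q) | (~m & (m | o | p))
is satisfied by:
  {p: False, m: False, q: False, o: False}
  {o: True, p: False, m: False, q: False}
  {q: True, p: False, m: False, o: False}
  {o: True, q: True, p: False, m: False}
  {m: True, o: False, p: False, q: False}
  {o: True, m: True, p: False, q: False}
  {q: True, m: True, o: False, p: False}
  {o: True, q: True, m: True, p: False}
  {p: True, q: False, m: False, o: False}
  {o: True, p: True, q: False, m: False}
  {q: True, p: True, o: False, m: False}
  {o: True, q: True, p: True, m: False}
  {m: True, p: True, q: False, o: False}
  {o: True, m: True, p: True, q: False}
  {q: True, m: True, p: True, o: False}


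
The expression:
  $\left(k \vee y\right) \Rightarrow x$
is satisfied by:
  {x: True, y: False, k: False}
  {x: True, k: True, y: False}
  {x: True, y: True, k: False}
  {x: True, k: True, y: True}
  {k: False, y: False, x: False}


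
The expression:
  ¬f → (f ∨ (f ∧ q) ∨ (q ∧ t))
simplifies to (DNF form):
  f ∨ (q ∧ t)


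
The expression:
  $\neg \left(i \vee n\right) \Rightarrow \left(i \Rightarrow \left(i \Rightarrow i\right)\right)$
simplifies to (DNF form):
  $\text{True}$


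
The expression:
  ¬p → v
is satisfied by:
  {v: True, p: True}
  {v: True, p: False}
  {p: True, v: False}


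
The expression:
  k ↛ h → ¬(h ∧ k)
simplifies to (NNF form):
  True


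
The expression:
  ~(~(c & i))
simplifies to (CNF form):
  c & i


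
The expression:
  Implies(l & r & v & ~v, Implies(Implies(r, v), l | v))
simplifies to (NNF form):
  True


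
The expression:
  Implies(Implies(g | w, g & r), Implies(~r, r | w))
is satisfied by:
  {r: True, g: True, w: True}
  {r: True, g: True, w: False}
  {r: True, w: True, g: False}
  {r: True, w: False, g: False}
  {g: True, w: True, r: False}
  {g: True, w: False, r: False}
  {w: True, g: False, r: False}


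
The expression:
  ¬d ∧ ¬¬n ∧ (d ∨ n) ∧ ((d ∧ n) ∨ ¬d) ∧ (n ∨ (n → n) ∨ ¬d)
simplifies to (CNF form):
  n ∧ ¬d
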